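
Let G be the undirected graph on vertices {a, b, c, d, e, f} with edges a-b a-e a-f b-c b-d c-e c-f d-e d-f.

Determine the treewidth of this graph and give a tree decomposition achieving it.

Every bag has size at most 4, so the width is 4 − 1 = 3 and tw(G) ≤ 3. For the lower bound: the 4 vertex sets {a,e}, {d,f}, {b}, {c} are disjoint, each induces a connected subgraph, and every pair is joined by at least one edge of G. Contracting each set to a single vertex therefore yields K_{4} as a minor, and since treewidth is minor-monotone, tw(G) ≥ tw(K_{4}) = 3. Combining the bounds, tw(G) = 3.

Treewidth 3.
Bags: B1 = {a, b, e, f}  B2 = {b, d, e, f}  B3 = {b, c, e, f}
Tree: B1–B2, B2–B3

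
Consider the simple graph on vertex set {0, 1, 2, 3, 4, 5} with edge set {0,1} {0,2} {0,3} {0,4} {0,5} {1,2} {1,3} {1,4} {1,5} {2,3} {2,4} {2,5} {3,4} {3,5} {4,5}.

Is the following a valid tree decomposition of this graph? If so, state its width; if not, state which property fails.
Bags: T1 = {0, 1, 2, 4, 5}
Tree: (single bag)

A tree decomposition must satisfy three properties: every vertex lies in some bag; for every edge, both endpoints lie together in some bag; and for every vertex, the bags containing it form a connected subtree. Here vertex 3 appears in no bag, so the decomposition is invalid.

No — vertex 3 appears in no bag.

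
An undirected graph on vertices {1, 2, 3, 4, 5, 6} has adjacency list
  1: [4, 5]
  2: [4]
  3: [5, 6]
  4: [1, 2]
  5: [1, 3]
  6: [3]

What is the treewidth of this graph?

1

A width-1 tree decomposition is:
Bags: B1 = {2, 4}  B2 = {1, 4}  B3 = {1, 5}  B4 = {3, 5}  B5 = {3, 6}
Tree: B1–B2, B2–B3, B3–B4, B4–B5
Every bag has size at most 2, so the width is 2 − 1 = 1 and tw(G) ≤ 1. Any graph with an edge has treewidth ≥ 1, and G has the edge 2–4. Combining the bounds, tw(G) = 1.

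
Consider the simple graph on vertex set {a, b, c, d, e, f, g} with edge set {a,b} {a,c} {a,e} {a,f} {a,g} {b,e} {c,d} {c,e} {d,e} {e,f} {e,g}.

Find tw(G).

A width-2 tree decomposition is:
Bags: B1 = {a, c, e}  B2 = {a, e, g}  B3 = {a, e, f}  B4 = {a, b, e}  B5 = {c, d, e}
Tree: B1–B2, B1–B3, B3–B4, B1–B5
The largest bag has 3 vertices, giving width 2; this decomposition certifies tw(G) ≤ 2. On the other hand G contains the 3-clique {c, d, e}. A clique must lie in a single bag of any decomposition, so no decomposition can have width below 2. Hence tw(G) = 2 exactly.

2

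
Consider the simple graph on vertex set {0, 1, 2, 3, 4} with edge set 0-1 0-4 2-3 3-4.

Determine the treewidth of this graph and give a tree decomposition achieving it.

Each bag holds 2 vertices, so the decomposition has width 1, which upper-bounds the treewidth. Since G has at least one edge (e.g. 0–4), it is not an edgeless graph, so tw(G) ≥ 1. Therefore the treewidth is 1.

Treewidth 1.
One optimal decomposition is:
Bags: B1 = {0, 4}  B2 = {0, 1}  B3 = {3, 4}  B4 = {2, 3}
Tree: B1–B2, B1–B3, B3–B4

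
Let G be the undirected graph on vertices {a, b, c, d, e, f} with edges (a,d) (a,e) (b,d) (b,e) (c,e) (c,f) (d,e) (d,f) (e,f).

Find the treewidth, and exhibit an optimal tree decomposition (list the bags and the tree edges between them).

Treewidth 2.
One optimal decomposition is:
Bags: B1 = {c, e, f}  B2 = {d, e, f}  B3 = {a, d, e}  B4 = {b, d, e}
Tree: B1–B2, B2–B3, B2–B4

Each bag holds 3 vertices, so the decomposition has width 2, which upper-bounds the treewidth. On the other hand G contains the 3-clique {a, d, e}. A clique must lie in a single bag of any decomposition, so no decomposition can have width below 2. Therefore the treewidth is 2.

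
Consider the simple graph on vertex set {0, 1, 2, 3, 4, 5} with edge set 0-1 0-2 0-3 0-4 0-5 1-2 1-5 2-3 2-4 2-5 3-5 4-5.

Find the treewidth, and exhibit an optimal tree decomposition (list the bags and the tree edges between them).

Treewidth 3.
One such decomposition:
Bags: B1 = {0, 1, 2, 5}  B2 = {0, 2, 3, 5}  B3 = {0, 2, 4, 5}
Tree: B1–B2, B2–B3

The largest bag has 4 vertices, giving width 3; this decomposition certifies tw(G) ≤ 3. Conversely, {0, 1, 2, 5} is a clique of size 4, and the vertices of any clique must share a bag in every tree decomposition; so some bag has ≥ 4 vertices and tw(G) ≥ 3. Hence tw(G) = 3 exactly.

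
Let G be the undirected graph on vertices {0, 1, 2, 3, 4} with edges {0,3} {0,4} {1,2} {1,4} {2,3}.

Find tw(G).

A width-2 tree decomposition is:
Bags: B1 = {1, 2, 3}  B2 = {1, 3, 4}  B3 = {0, 3, 4}
Tree: B1–B2, B2–B3
Every bag has size at most 3, so the width is 3 − 1 = 2 and tw(G) ≤ 2. For the lower bound, G contains the cycle 3–2–1–4–0–3, so G is not a forest; only forests have treewidth ≤ 1, hence tw(G) ≥ 2. The upper and lower bounds meet at 2, so that is the treewidth.

2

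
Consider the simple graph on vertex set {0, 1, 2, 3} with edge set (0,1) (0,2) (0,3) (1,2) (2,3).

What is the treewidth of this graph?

A width-2 tree decomposition is:
Bags: B1 = {0, 1, 2}  B2 = {0, 2, 3}
Tree: B1–B2
Every bag has size at most 3, so the width is 3 − 1 = 2 and tw(G) ≤ 2. For the lower bound, the 3 vertices {0, 1, 2} are pairwise adjacent, and any tree decomposition puts a clique entirely inside one bag — forcing width ≥ 2. Therefore the treewidth is 2.

2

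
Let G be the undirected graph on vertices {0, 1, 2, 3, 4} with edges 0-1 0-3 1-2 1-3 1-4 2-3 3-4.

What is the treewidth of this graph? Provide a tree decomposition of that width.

Treewidth 2.
One optimal decomposition is:
Bags: B1 = {1, 3, 4}  B2 = {0, 1, 3}  B3 = {1, 2, 3}
Tree: B1–B2, B1–B3

The largest bag has 3 vertices, giving width 2; this decomposition certifies tw(G) ≤ 2. Conversely, {0, 1, 3} is a clique of size 3, and the vertices of any clique must share a bag in every tree decomposition; so some bag has ≥ 3 vertices and tw(G) ≥ 2. Therefore the treewidth is 2.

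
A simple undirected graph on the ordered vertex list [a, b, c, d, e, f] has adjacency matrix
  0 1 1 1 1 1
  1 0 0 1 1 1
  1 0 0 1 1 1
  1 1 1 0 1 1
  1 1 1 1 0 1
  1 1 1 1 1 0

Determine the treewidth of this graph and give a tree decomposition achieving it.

The largest bag has 5 vertices, giving width 4; this decomposition certifies tw(G) ≤ 4. For the lower bound, the 5 vertices {a, c, d, e, f} are pairwise adjacent, and any tree decomposition puts a clique entirely inside one bag — forcing width ≥ 4. Therefore the treewidth is 4.

Treewidth 4.
Bags: B1 = {a, c, d, e, f}  B2 = {a, b, d, e, f}
Tree: B1–B2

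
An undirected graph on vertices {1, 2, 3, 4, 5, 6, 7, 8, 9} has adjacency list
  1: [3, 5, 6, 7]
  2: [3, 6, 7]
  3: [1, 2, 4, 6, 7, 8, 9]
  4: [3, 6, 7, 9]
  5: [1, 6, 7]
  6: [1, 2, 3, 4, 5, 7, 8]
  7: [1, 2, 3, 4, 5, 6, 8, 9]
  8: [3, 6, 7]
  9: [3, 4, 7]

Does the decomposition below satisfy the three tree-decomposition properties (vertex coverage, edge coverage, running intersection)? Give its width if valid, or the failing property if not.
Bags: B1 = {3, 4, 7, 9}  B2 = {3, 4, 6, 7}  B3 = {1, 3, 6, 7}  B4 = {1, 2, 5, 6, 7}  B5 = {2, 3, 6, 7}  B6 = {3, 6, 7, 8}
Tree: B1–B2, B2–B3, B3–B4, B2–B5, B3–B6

No — bags containing vertex 2 are not connected in the tree.

A tree decomposition must satisfy three properties: every vertex lies in some bag; for every edge, both endpoints lie together in some bag; and for every vertex, the bags containing it form a connected subtree. Here bags containing vertex 2 are not connected in the tree, so the decomposition is invalid.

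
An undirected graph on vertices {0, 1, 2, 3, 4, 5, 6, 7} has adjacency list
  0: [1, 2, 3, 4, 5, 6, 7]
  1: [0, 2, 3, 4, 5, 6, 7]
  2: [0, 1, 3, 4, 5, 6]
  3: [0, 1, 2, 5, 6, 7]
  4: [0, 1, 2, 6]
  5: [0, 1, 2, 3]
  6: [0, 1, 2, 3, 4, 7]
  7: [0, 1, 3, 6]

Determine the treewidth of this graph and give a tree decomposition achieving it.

Treewidth 4.
Bags: B1 = {0, 1, 2, 3, 6}  B2 = {0, 1, 3, 6, 7}  B3 = {0, 1, 2, 4, 6}  B4 = {0, 1, 2, 3, 5}
Tree: B1–B2, B1–B3, B1–B4

The largest bag has 5 vertices, giving width 4; this decomposition certifies tw(G) ≤ 4. For the lower bound, the 5 vertices {0, 1, 2, 3, 5} are pairwise adjacent, and any tree decomposition puts a clique entirely inside one bag — forcing width ≥ 4. Combining the bounds, tw(G) = 4.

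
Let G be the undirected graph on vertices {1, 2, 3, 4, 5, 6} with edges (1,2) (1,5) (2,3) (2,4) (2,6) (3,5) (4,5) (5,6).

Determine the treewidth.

A width-2 tree decomposition is:
Bags: B1 = {2, 3, 5}  B2 = {2, 4, 5}  B3 = {1, 2, 5}  B4 = {2, 5, 6}
Tree: B1–B2, B2–B3, B3–B4
Each bag holds 3 vertices, so the decomposition has width 2, which upper-bounds the treewidth. Since 3–2–4–5–3 is a cycle in G, G is not acyclic. Forests are exactly the graphs of treewidth ≤ 1, so tw(G) ≥ 2. Combining the bounds, tw(G) = 2.

2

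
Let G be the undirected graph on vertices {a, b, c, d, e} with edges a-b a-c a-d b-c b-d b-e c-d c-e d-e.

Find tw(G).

A width-3 tree decomposition is:
Bags: B1 = {b, c, d, e}  B2 = {a, b, c, d}
Tree: B1–B2
The largest bag has 4 vertices, giving width 3; this decomposition certifies tw(G) ≤ 3. For the lower bound, the 4 vertices {b, c, d, e} are pairwise adjacent, and any tree decomposition puts a clique entirely inside one bag — forcing width ≥ 3. Hence tw(G) = 3 exactly.

3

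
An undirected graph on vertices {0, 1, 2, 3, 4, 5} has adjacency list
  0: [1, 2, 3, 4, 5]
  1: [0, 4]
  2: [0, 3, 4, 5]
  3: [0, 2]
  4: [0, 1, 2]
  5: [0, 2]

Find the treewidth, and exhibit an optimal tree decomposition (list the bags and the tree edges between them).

Treewidth 2.
One such decomposition:
Bags: B1 = {0, 1, 4}  B2 = {0, 2, 4}  B3 = {0, 2, 5}  B4 = {0, 2, 3}
Tree: B1–B2, B2–B3, B2–B4

Each bag holds 3 vertices, so the decomposition has width 2, which upper-bounds the treewidth. Conversely, {0, 1, 4} is a clique of size 3, and the vertices of any clique must share a bag in every tree decomposition; so some bag has ≥ 3 vertices and tw(G) ≥ 2. The upper and lower bounds meet at 2, so that is the treewidth.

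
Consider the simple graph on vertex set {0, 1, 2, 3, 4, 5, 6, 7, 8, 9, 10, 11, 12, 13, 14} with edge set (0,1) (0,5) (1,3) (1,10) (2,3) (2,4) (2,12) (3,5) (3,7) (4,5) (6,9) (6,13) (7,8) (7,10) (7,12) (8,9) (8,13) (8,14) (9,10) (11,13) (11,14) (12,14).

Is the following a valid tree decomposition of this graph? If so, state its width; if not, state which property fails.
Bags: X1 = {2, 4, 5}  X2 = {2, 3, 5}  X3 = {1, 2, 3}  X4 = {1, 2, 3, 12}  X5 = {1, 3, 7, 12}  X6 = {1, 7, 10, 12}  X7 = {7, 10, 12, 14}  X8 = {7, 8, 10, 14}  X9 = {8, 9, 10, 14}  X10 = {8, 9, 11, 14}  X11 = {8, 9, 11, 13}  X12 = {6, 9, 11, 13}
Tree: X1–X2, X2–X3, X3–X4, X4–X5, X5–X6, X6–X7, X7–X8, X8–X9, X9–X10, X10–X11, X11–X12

A tree decomposition must satisfy three properties: every vertex lies in some bag; for every edge, both endpoints lie together in some bag; and for every vertex, the bags containing it form a connected subtree. Here vertex 0 appears in no bag, so the decomposition is invalid.

No — vertex 0 appears in no bag.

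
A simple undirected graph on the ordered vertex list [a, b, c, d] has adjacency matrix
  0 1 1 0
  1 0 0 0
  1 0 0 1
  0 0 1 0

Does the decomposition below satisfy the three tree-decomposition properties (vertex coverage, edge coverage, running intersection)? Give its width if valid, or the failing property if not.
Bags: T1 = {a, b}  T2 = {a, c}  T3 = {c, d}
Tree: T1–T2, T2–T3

Vertex coverage: the bags together contain {a, b, c, d}, the full vertex set. Edge coverage: each edge of G has both endpoints in at least one bag. Running intersection: for every vertex, the bags containing it form a connected subtree. All three properties hold, so this is a valid tree decomposition of width max|bag| − 1 = 1, and hence tw(G) ≤ 1.

Yes; width 1.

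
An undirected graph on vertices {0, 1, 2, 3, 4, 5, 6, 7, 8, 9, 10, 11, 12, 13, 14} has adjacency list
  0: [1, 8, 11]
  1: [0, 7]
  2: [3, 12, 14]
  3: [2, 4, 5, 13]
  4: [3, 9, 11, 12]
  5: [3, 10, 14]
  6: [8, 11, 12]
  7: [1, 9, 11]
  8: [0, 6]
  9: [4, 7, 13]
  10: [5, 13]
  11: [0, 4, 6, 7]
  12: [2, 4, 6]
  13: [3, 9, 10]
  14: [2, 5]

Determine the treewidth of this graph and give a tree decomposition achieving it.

Each bag holds 4 vertices, so the decomposition has width 3, which upper-bounds the treewidth. For the lower bound: the 4 vertex sets {0,1,8}, {6}, {11}, {4,7,9,12} are disjoint, each induces a connected subgraph, and every pair is joined by at least one edge of G. Contracting each set to a single vertex therefore yields K_{4} as a minor, and since treewidth is minor-monotone, tw(G) ≥ tw(K_{4}) = 3. Hence tw(G) = 3 exactly.

Treewidth 3.
One optimal decomposition is:
Bags: B1 = {0, 1, 6, 8}  B2 = {0, 1, 6, 11}  B3 = {1, 6, 7, 11}  B4 = {6, 7, 11, 12}  B5 = {4, 7, 11, 12}  B6 = {4, 7, 9, 12}  B7 = {2, 4, 9, 12}  B8 = {2, 3, 4, 9}  B9 = {2, 3, 9, 13}  B10 = {2, 3, 13, 14}  B11 = {3, 5, 13, 14}  B12 = {5, 10, 13, 14}
Tree: B1–B2, B2–B3, B3–B4, B4–B5, B5–B6, B6–B7, B7–B8, B8–B9, B9–B10, B10–B11, B11–B12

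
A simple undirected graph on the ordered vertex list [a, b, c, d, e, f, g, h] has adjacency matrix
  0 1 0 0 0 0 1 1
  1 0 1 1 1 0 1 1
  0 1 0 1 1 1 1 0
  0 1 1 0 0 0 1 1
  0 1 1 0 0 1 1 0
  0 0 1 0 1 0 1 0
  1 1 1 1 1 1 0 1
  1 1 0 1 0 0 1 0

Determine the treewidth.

A width-3 tree decomposition is:
Bags: B1 = {b, d, g, h}  B2 = {b, c, d, g}  B3 = {b, c, e, g}  B4 = {c, e, f, g}  B5 = {a, b, g, h}
Tree: B1–B2, B2–B3, B3–B4, B1–B5
Every bag has size at most 4, so the width is 4 − 1 = 3 and tw(G) ≤ 3. On the other hand G contains the 4-clique {c, e, f, g}. A clique must lie in a single bag of any decomposition, so no decomposition can have width below 3. Hence tw(G) = 3 exactly.

3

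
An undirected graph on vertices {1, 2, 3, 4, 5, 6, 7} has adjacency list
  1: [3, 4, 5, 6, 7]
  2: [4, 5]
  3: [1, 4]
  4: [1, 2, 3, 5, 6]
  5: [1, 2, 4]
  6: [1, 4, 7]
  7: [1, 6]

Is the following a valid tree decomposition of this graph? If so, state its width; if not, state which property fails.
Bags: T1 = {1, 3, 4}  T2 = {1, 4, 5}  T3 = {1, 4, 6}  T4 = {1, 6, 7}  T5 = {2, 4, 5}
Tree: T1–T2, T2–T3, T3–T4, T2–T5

Yes; width 2.

Checking the three conditions: (i) the bags cover all of {1, 2, 3, 4, 5, 6, 7}; (ii) for each edge, some bag contains both endpoints; (iii) the bags containing any fixed vertex form a subtree. All hold, so the decomposition is valid with width 3 − 1 = 2.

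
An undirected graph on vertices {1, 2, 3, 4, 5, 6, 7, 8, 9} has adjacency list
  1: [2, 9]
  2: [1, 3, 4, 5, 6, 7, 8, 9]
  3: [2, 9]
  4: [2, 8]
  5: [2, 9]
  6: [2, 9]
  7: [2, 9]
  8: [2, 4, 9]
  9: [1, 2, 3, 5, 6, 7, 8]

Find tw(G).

A width-2 tree decomposition is:
Bags: B1 = {2, 3, 9}  B2 = {2, 8, 9}  B3 = {2, 6, 9}  B4 = {2, 4, 8}  B5 = {2, 5, 9}  B6 = {2, 7, 9}  B7 = {1, 2, 9}
Tree: B1–B2, B1–B3, B2–B4, B1–B5, B3–B6, B3–B7
Every bag has size at most 3, so the width is 3 − 1 = 2 and tw(G) ≤ 2. Conversely, {1, 2, 9} is a clique of size 3, and the vertices of any clique must share a bag in every tree decomposition; so some bag has ≥ 3 vertices and tw(G) ≥ 2. Hence tw(G) = 2 exactly.

2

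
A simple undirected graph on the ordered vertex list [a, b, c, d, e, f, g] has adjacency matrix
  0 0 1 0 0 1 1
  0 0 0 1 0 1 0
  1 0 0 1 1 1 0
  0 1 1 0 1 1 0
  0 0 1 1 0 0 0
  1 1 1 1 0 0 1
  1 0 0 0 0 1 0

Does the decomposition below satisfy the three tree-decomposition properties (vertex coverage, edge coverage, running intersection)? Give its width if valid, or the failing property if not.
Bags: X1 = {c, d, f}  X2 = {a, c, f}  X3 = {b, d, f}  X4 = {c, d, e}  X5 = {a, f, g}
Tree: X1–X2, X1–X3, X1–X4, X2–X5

Vertex coverage: the bags together contain {a, b, c, d, e, f, g}, the full vertex set. Edge coverage: each edge of G has both endpoints in at least one bag. Running intersection: for every vertex, the bags containing it form a connected subtree. All three properties hold, so this is a valid tree decomposition of width max|bag| − 1 = 2, and hence tw(G) ≤ 2.

Yes; width 2.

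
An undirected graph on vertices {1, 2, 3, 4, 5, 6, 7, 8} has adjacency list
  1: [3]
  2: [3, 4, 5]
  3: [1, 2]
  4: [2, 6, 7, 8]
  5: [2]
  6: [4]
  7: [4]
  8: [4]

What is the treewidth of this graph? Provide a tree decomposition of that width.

Treewidth 1.
One optimal decomposition is:
Bags: B1 = {4, 8}  B2 = {2, 4}  B3 = {4, 7}  B4 = {2, 5}  B5 = {4, 6}  B6 = {2, 3}  B7 = {1, 3}
Tree: B1–B2, B2–B3, B2–B4, B2–B5, B4–B6, B6–B7

The largest bag has 2 vertices, giving width 1; this decomposition certifies tw(G) ≤ 1. Since G has at least one edge (e.g. 4–8), it is not an edgeless graph, so tw(G) ≥ 1. Therefore the treewidth is 1.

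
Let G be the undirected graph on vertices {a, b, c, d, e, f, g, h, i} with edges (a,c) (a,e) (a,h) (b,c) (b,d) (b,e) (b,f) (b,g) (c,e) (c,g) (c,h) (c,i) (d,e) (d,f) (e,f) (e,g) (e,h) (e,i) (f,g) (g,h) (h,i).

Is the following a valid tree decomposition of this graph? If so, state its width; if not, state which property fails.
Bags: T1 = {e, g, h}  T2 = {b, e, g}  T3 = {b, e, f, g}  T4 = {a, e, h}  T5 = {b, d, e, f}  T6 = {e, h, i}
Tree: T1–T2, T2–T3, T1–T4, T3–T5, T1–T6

No — vertex c appears in no bag.

A tree decomposition must satisfy three properties: every vertex lies in some bag; for every edge, both endpoints lie together in some bag; and for every vertex, the bags containing it form a connected subtree. Here vertex c appears in no bag, so the decomposition is invalid.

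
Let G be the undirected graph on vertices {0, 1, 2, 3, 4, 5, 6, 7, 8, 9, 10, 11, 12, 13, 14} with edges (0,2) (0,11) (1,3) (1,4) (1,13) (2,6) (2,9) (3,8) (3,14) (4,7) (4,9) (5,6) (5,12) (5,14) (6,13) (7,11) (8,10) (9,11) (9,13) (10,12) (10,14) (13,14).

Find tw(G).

3

A width-3 tree decomposition is:
Bags: B1 = {0, 2, 7, 11}  B2 = {2, 7, 9, 11}  B3 = {2, 4, 7, 9}  B4 = {2, 4, 6, 9}  B5 = {4, 6, 9, 13}  B6 = {1, 4, 6, 13}  B7 = {1, 5, 6, 13}  B8 = {1, 5, 13, 14}  B9 = {1, 3, 5, 14}  B10 = {3, 5, 12, 14}  B11 = {3, 10, 12, 14}  B12 = {3, 8, 10, 12}
Tree: B1–B2, B2–B3, B3–B4, B4–B5, B5–B6, B6–B7, B7–B8, B8–B9, B9–B10, B10–B11, B11–B12
Each bag holds 4 vertices, so the decomposition has width 3, which upper-bounds the treewidth. For the lower bound: the 4 vertex sets {0,7,11}, {2}, {9}, {1,4,6,13} are disjoint, each induces a connected subgraph, and every pair is joined by at least one edge of G. Contracting each set to a single vertex therefore yields K_{4} as a minor, and since treewidth is minor-monotone, tw(G) ≥ tw(K_{4}) = 3. The upper and lower bounds meet at 3, so that is the treewidth.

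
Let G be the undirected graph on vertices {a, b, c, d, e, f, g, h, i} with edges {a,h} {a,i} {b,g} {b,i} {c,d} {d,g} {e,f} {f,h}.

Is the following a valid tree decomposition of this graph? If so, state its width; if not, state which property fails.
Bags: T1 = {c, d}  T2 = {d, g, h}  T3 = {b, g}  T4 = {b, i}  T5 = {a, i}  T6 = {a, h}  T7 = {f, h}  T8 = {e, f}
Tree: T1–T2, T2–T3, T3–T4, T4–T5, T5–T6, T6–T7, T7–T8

No — bags containing vertex h are not connected in the tree.

A tree decomposition must satisfy three properties: every vertex lies in some bag; for every edge, both endpoints lie together in some bag; and for every vertex, the bags containing it form a connected subtree. Here bags containing vertex h are not connected in the tree, so the decomposition is invalid.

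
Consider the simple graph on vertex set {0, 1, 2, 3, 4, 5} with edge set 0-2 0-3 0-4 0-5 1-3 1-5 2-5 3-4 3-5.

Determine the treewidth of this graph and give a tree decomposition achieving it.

Treewidth 2.
One optimal decomposition is:
Bags: B1 = {0, 3, 5}  B2 = {1, 3, 5}  B3 = {0, 3, 4}  B4 = {0, 2, 5}
Tree: B1–B2, B1–B3, B1–B4

Every bag has size at most 3, so the width is 3 − 1 = 2 and tw(G) ≤ 2. Conversely, {0, 2, 5} is a clique of size 3, and the vertices of any clique must share a bag in every tree decomposition; so some bag has ≥ 3 vertices and tw(G) ≥ 2. The upper and lower bounds meet at 2, so that is the treewidth.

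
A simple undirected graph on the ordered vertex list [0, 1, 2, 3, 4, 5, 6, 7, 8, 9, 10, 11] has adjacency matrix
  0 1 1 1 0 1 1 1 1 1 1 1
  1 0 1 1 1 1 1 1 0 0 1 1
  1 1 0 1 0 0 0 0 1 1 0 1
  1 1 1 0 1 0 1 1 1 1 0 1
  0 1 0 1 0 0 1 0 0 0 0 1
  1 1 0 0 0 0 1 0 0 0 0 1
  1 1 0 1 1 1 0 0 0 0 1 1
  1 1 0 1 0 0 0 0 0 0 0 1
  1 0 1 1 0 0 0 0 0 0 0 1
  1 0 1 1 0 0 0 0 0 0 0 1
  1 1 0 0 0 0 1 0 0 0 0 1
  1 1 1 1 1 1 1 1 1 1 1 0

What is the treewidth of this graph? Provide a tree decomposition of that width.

The largest bag has 5 vertices, giving width 4; this decomposition certifies tw(G) ≤ 4. For the lower bound, the 5 vertices {0, 2, 3, 8, 11} are pairwise adjacent, and any tree decomposition puts a clique entirely inside one bag — forcing width ≥ 4. Combining the bounds, tw(G) = 4.

Treewidth 4.
One optimal decomposition is:
Bags: B1 = {0, 1, 3, 6, 11}  B2 = {0, 1, 2, 3, 11}  B3 = {0, 1, 6, 10, 11}  B4 = {0, 2, 3, 9, 11}  B5 = {0, 2, 3, 8, 11}  B6 = {0, 1, 5, 6, 11}  B7 = {1, 3, 4, 6, 11}  B8 = {0, 1, 3, 7, 11}
Tree: B1–B2, B1–B3, B2–B4, B4–B5, B3–B6, B1–B7, B2–B8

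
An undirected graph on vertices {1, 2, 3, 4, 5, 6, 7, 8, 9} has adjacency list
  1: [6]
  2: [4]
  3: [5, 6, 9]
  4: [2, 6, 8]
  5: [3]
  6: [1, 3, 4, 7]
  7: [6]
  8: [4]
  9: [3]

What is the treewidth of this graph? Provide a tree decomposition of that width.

Treewidth 1.
One optimal decomposition is:
Bags: B1 = {3, 6}  B2 = {3, 5}  B3 = {4, 6}  B4 = {4, 8}  B5 = {2, 4}  B6 = {6, 7}  B7 = {1, 6}  B8 = {3, 9}
Tree: B1–B2, B1–B3, B3–B4, B4–B5, B3–B6, B1–B7, B1–B8

The largest bag has 2 vertices, giving width 1; this decomposition certifies tw(G) ≤ 1. Any graph with an edge has treewidth ≥ 1, and G has the edge 3–6. Combining the bounds, tw(G) = 1.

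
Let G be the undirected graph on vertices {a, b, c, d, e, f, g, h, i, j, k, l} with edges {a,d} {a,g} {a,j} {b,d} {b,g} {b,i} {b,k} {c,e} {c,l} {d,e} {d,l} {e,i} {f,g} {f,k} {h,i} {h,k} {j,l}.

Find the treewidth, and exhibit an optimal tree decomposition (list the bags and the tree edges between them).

Treewidth 3.
Bags: B1 = {f, h, i, k}  B2 = {b, f, i, k}  B3 = {b, f, g, i}  B4 = {b, e, g, i}  B5 = {b, d, e, g}  B6 = {a, d, e, g}  B7 = {a, c, d, e}  B8 = {a, c, d, l}  B9 = {a, c, j, l}
Tree: B1–B2, B2–B3, B3–B4, B4–B5, B5–B6, B6–B7, B7–B8, B8–B9

Every bag has size at most 4, so the width is 4 − 1 = 3 and tw(G) ≤ 3. For the lower bound: the 4 vertex sets {f,h,k}, {i}, {b}, {a,d,e,g} are disjoint, each induces a connected subgraph, and every pair is joined by at least one edge of G. Contracting each set to a single vertex therefore yields K_{4} as a minor, and since treewidth is minor-monotone, tw(G) ≥ tw(K_{4}) = 3. Hence tw(G) = 3 exactly.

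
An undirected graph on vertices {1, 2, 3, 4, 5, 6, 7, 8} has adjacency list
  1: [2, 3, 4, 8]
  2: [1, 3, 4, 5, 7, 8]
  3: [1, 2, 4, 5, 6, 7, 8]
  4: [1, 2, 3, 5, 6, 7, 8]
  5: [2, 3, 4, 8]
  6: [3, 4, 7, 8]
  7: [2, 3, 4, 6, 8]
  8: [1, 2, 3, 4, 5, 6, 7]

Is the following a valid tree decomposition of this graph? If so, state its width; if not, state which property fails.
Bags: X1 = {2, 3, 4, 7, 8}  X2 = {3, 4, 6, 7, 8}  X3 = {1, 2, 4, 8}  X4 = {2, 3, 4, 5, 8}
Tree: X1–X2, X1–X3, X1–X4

A tree decomposition must satisfy three properties: every vertex lies in some bag; for every edge, both endpoints lie together in some bag; and for every vertex, the bags containing it form a connected subtree. Here edge (3,1) lies in no bag, so the decomposition is invalid.

No — edge (3,1) lies in no bag.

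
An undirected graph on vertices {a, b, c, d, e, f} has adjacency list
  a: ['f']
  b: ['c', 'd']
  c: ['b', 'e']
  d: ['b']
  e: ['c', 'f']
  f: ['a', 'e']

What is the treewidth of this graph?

A width-1 tree decomposition is:
Bags: B1 = {a, f}  B2 = {e, f}  B3 = {c, e}  B4 = {b, c}  B5 = {b, d}
Tree: B1–B2, B2–B3, B3–B4, B4–B5
The largest bag has 2 vertices, giving width 1; this decomposition certifies tw(G) ≤ 1. G has an edge, so its treewidth is at least 1. Combining the bounds, tw(G) = 1.

1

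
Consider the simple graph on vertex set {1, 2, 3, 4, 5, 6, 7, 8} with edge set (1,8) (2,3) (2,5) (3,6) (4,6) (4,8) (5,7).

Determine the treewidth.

A width-1 tree decomposition is:
Bags: B1 = {1, 8}  B2 = {4, 8}  B3 = {4, 6}  B4 = {3, 6}  B5 = {2, 3}  B6 = {2, 5}  B7 = {5, 7}
Tree: B1–B2, B2–B3, B3–B4, B4–B5, B5–B6, B6–B7
The largest bag has 2 vertices, giving width 1; this decomposition certifies tw(G) ≤ 1. Any graph with an edge has treewidth ≥ 1, and G has the edge 1–8. Combining the bounds, tw(G) = 1.

1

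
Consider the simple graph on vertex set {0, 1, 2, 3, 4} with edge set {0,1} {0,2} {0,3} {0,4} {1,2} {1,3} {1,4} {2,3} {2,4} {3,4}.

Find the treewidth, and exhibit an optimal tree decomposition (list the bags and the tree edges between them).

Treewidth 4.
One optimal decomposition is:
Bags: B1 = {0, 1, 2, 3, 4}
Tree: (single bag)

A single bag containing all 5 vertices is trivially a valid decomposition of width 4. For the lower bound, the 5 vertices {0, 1, 2, 3, 4} are pairwise adjacent, and any tree decomposition puts a clique entirely inside one bag — forcing width ≥ 4. Therefore the treewidth is 4.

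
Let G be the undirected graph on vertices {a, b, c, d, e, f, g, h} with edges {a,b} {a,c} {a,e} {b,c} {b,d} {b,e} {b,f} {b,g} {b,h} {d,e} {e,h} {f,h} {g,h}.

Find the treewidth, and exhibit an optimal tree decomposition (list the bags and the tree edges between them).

Treewidth 2.
One optimal decomposition is:
Bags: B1 = {b, e, h}  B2 = {b, f, h}  B3 = {a, b, e}  B4 = {b, g, h}  B5 = {a, b, c}  B6 = {b, d, e}
Tree: B1–B2, B1–B3, B1–B4, B3–B5, B1–B6

Each bag holds 3 vertices, so the decomposition has width 2, which upper-bounds the treewidth. Conversely, {b, d, e} is a clique of size 3, and the vertices of any clique must share a bag in every tree decomposition; so some bag has ≥ 3 vertices and tw(G) ≥ 2. Therefore the treewidth is 2.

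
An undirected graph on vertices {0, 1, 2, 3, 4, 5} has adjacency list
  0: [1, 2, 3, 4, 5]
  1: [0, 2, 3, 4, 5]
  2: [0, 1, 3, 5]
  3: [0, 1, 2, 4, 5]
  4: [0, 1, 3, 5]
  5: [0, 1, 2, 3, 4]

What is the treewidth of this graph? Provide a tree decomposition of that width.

The largest bag has 5 vertices, giving width 4; this decomposition certifies tw(G) ≤ 4. On the other hand G contains the 5-clique {0, 1, 2, 3, 5}. A clique must lie in a single bag of any decomposition, so no decomposition can have width below 4. Therefore the treewidth is 4.

Treewidth 4.
Bags: B1 = {0, 1, 3, 4, 5}  B2 = {0, 1, 2, 3, 5}
Tree: B1–B2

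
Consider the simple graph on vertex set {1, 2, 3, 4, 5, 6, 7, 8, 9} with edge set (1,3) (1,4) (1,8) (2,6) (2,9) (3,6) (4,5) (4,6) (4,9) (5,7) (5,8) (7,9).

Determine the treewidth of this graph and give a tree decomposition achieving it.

The largest bag has 4 vertices, giving width 3; this decomposition certifies tw(G) ≤ 3. For the lower bound: the 4 vertex sets {2,3,6}, {9}, {4}, {1,5,7,8} are disjoint, each induces a connected subgraph, and every pair is joined by at least one edge of G. Contracting each set to a single vertex therefore yields K_{4} as a minor, and since treewidth is minor-monotone, tw(G) ≥ tw(K_{4}) = 3. The upper and lower bounds meet at 3, so that is the treewidth.

Treewidth 3.
One optimal decomposition is:
Bags: B1 = {2, 3, 6, 9}  B2 = {3, 4, 6, 9}  B3 = {1, 3, 4, 9}  B4 = {1, 4, 7, 9}  B5 = {1, 4, 5, 7}  B6 = {1, 5, 7, 8}
Tree: B1–B2, B2–B3, B3–B4, B4–B5, B5–B6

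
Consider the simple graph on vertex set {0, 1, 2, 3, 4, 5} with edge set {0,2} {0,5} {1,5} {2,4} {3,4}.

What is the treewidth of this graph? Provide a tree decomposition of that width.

Treewidth 1.
Bags: B1 = {1, 5}  B2 = {0, 5}  B3 = {0, 2}  B4 = {2, 4}  B5 = {3, 4}
Tree: B1–B2, B2–B3, B3–B4, B4–B5

Each bag holds 2 vertices, so the decomposition has width 1, which upper-bounds the treewidth. Since G has at least one edge (e.g. 1–5), it is not an edgeless graph, so tw(G) ≥ 1. Combining the bounds, tw(G) = 1.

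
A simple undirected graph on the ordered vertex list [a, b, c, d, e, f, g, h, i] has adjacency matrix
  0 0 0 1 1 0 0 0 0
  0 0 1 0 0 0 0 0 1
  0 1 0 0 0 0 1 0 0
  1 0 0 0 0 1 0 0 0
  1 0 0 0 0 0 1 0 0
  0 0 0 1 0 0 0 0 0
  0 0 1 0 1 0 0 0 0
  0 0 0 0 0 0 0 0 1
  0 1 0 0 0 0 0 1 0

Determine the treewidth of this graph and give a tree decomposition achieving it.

Treewidth 1.
Bags: B1 = {d, f}  B2 = {a, d}  B3 = {a, e}  B4 = {e, g}  B5 = {c, g}  B6 = {b, c}  B7 = {b, i}  B8 = {h, i}
Tree: B1–B2, B2–B3, B3–B4, B4–B5, B5–B6, B6–B7, B7–B8

Each bag holds 2 vertices, so the decomposition has width 1, which upper-bounds the treewidth. Any graph with an edge has treewidth ≥ 1, and G has the edge f–d. Therefore the treewidth is 1.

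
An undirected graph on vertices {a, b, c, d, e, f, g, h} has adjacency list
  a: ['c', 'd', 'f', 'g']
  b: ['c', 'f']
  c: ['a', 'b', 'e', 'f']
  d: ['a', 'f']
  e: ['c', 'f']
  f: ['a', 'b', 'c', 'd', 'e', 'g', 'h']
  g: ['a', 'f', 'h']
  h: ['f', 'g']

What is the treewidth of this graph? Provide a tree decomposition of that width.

Treewidth 2.
One optimal decomposition is:
Bags: B1 = {a, f, g}  B2 = {a, c, f}  B3 = {c, e, f}  B4 = {f, g, h}  B5 = {b, c, f}  B6 = {a, d, f}
Tree: B1–B2, B2–B3, B1–B4, B3–B5, B2–B6

The largest bag has 3 vertices, giving width 2; this decomposition certifies tw(G) ≤ 2. On the other hand G contains the 3-clique {a, d, f}. A clique must lie in a single bag of any decomposition, so no decomposition can have width below 2. Therefore the treewidth is 2.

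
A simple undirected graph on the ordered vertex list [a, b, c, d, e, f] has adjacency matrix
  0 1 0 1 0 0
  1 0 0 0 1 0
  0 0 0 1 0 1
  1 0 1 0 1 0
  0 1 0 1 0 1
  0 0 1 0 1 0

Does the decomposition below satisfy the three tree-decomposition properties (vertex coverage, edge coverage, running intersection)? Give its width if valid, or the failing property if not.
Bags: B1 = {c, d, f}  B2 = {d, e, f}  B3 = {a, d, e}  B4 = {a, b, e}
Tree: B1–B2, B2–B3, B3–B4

Vertex coverage: the bags together contain {a, b, c, d, e, f}, the full vertex set. Edge coverage: each edge of G has both endpoints in at least one bag. Running intersection: for every vertex, the bags containing it form a connected subtree. All three properties hold, so this is a valid tree decomposition of width max|bag| − 1 = 2, and hence tw(G) ≤ 2.

Yes; width 2.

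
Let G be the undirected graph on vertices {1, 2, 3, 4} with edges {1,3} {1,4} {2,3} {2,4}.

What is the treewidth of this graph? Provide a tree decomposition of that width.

Treewidth 2.
One such decomposition:
Bags: B1 = {1, 3, 4}  B2 = {2, 3, 4}
Tree: B1–B2

Every bag has size at most 3, so the width is 3 − 1 = 2 and tw(G) ≤ 2. Since 4–1–3–2–4 is a cycle in G, G is not acyclic. Forests are exactly the graphs of treewidth ≤ 1, so tw(G) ≥ 2. Combining the bounds, tw(G) = 2.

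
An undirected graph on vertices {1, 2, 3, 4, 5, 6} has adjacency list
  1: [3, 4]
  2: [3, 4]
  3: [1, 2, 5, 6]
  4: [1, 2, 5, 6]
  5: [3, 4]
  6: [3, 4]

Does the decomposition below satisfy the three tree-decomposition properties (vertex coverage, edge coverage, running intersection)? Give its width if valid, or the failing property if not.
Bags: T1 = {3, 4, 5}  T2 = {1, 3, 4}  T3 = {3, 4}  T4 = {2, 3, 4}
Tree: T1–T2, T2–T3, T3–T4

A tree decomposition must satisfy three properties: every vertex lies in some bag; for every edge, both endpoints lie together in some bag; and for every vertex, the bags containing it form a connected subtree. Here vertex 6 appears in no bag, so the decomposition is invalid.

No — vertex 6 appears in no bag.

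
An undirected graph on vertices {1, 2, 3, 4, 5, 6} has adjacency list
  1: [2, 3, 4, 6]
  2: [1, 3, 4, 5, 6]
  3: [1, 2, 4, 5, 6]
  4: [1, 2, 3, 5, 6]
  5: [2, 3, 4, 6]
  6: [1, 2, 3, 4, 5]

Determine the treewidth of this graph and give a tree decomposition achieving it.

Each bag holds 5 vertices, so the decomposition has width 4, which upper-bounds the treewidth. On the other hand G contains the 5-clique {1, 2, 3, 4, 6}. A clique must lie in a single bag of any decomposition, so no decomposition can have width below 4. Hence tw(G) = 4 exactly.

Treewidth 4.
Bags: B1 = {1, 2, 3, 4, 6}  B2 = {2, 3, 4, 5, 6}
Tree: B1–B2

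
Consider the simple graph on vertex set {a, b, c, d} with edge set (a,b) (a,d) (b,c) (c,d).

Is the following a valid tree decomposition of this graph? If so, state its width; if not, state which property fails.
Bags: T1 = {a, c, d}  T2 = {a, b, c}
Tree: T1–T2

Yes; width 2.

Every vertex of G appears in some bag (union = {a, b, c, d}); every edge is covered by a bag; and for each vertex v the set of bags containing v is connected in the bag tree. The decomposition is therefore valid. The largest bag has 3 vertices, so the width is 2.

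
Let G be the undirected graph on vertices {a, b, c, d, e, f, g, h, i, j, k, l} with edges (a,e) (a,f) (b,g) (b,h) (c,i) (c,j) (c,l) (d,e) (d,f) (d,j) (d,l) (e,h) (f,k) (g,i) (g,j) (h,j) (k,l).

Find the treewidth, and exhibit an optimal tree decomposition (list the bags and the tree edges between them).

The largest bag has 4 vertices, giving width 3; this decomposition certifies tw(G) ≤ 3. For the lower bound: the 4 vertex sets {b,g,i}, {h}, {j}, {c,d,e,l} are disjoint, each induces a connected subgraph, and every pair is joined by at least one edge of G. Contracting each set to a single vertex therefore yields K_{4} as a minor, and since treewidth is minor-monotone, tw(G) ≥ tw(K_{4}) = 3. Combining the bounds, tw(G) = 3.

Treewidth 3.
One optimal decomposition is:
Bags: B1 = {b, g, h, i}  B2 = {g, h, i, j}  B3 = {c, h, i, j}  B4 = {c, e, h, j}  B5 = {c, d, e, j}  B6 = {c, d, e, l}  B7 = {a, d, e, l}  B8 = {a, d, f, l}  B9 = {a, f, k, l}
Tree: B1–B2, B2–B3, B3–B4, B4–B5, B5–B6, B6–B7, B7–B8, B8–B9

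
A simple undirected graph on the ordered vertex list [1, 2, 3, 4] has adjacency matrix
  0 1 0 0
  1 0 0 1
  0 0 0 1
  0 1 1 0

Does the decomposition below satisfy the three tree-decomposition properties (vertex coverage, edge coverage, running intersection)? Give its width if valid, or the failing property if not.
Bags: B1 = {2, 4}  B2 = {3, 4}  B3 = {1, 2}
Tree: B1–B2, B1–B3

Yes; width 1.

Vertex coverage: the bags together contain {1, 2, 3, 4}, the full vertex set. Edge coverage: each edge of G has both endpoints in at least one bag. Running intersection: for every vertex, the bags containing it form a connected subtree. All three properties hold, so this is a valid tree decomposition of width max|bag| − 1 = 1, and hence tw(G) ≤ 1.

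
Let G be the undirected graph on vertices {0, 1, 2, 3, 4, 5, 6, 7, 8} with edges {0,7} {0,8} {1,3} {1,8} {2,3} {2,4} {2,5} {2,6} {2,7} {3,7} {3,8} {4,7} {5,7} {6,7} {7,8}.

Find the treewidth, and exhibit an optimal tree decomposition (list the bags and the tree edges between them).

Treewidth 2.
Bags: B1 = {2, 6, 7}  B2 = {2, 3, 7}  B3 = {3, 7, 8}  B4 = {2, 4, 7}  B5 = {1, 3, 8}  B6 = {2, 5, 7}  B7 = {0, 7, 8}
Tree: B1–B2, B2–B3, B2–B4, B3–B5, B4–B6, B3–B7

The largest bag has 3 vertices, giving width 2; this decomposition certifies tw(G) ≤ 2. For the lower bound, the 3 vertices {1, 3, 8} are pairwise adjacent, and any tree decomposition puts a clique entirely inside one bag — forcing width ≥ 2. Therefore the treewidth is 2.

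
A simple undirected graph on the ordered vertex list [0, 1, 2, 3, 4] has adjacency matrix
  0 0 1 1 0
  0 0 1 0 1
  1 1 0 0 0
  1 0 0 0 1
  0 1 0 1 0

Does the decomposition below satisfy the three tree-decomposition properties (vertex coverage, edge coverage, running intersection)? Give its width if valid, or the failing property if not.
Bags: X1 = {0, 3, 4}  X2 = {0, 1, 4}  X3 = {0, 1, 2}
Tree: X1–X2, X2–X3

Every vertex of G appears in some bag (union = {0, 1, 2, 3, 4}); every edge is covered by a bag; and for each vertex v the set of bags containing v is connected in the bag tree. The decomposition is therefore valid. The largest bag has 3 vertices, so the width is 2.

Yes; width 2.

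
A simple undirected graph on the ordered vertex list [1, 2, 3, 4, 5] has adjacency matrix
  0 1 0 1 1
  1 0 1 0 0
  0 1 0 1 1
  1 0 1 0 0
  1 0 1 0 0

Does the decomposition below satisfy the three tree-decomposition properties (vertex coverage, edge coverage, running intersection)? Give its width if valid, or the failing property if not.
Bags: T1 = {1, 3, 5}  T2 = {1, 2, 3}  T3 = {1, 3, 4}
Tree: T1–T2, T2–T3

Yes; width 2.

Checking the three conditions: (i) the bags cover all of {1, 2, 3, 4, 5}; (ii) for each edge, some bag contains both endpoints; (iii) the bags containing any fixed vertex form a subtree. All hold, so the decomposition is valid with width 3 − 1 = 2.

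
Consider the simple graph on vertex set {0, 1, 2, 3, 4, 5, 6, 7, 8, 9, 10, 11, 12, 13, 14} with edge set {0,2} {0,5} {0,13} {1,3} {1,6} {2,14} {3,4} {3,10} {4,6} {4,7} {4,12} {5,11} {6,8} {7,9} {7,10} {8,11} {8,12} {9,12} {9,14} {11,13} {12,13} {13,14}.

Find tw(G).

3

A width-3 tree decomposition is:
Bags: B1 = {0, 2, 5, 11}  B2 = {0, 2, 11, 13}  B3 = {2, 11, 13, 14}  B4 = {8, 11, 13, 14}  B5 = {8, 12, 13, 14}  B6 = {8, 9, 12, 14}  B7 = {6, 8, 9, 12}  B8 = {4, 6, 9, 12}  B9 = {4, 6, 7, 9}  B10 = {1, 4, 6, 7}  B11 = {1, 3, 4, 7}  B12 = {1, 3, 7, 10}
Tree: B1–B2, B2–B3, B3–B4, B4–B5, B5–B6, B6–B7, B7–B8, B8–B9, B9–B10, B10–B11, B11–B12
The largest bag has 4 vertices, giving width 3; this decomposition certifies tw(G) ≤ 3. For the lower bound: the 4 vertex sets {0,2,5}, {11}, {13}, {8,9,12,14} are disjoint, each induces a connected subgraph, and every pair is joined by at least one edge of G. Contracting each set to a single vertex therefore yields K_{4} as a minor, and since treewidth is minor-monotone, tw(G) ≥ tw(K_{4}) = 3. Hence tw(G) = 3 exactly.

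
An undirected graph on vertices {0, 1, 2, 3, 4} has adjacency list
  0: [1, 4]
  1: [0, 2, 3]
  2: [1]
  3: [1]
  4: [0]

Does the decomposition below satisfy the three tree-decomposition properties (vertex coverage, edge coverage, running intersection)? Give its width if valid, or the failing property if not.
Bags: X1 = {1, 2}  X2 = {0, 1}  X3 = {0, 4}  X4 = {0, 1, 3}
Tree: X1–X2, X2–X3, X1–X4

A tree decomposition must satisfy three properties: every vertex lies in some bag; for every edge, both endpoints lie together in some bag; and for every vertex, the bags containing it form a connected subtree. Here bags containing vertex 0 are not connected in the tree, so the decomposition is invalid.

No — bags containing vertex 0 are not connected in the tree.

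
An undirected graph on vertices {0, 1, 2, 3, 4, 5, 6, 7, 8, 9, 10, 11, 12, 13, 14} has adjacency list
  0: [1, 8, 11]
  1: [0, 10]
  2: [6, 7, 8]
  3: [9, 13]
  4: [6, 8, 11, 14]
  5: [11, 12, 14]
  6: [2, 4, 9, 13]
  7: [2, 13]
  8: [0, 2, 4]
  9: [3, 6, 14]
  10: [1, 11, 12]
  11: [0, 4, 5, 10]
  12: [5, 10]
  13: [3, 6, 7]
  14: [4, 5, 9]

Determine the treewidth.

3

A width-3 tree decomposition is:
Bags: B1 = {1, 5, 10, 12}  B2 = {1, 5, 10, 11}  B3 = {0, 1, 5, 11}  B4 = {0, 5, 11, 14}  B5 = {0, 4, 11, 14}  B6 = {0, 4, 8, 14}  B7 = {4, 8, 9, 14}  B8 = {4, 6, 8, 9}  B9 = {2, 6, 8, 9}  B10 = {2, 3, 6, 9}  B11 = {2, 3, 6, 13}  B12 = {2, 3, 7, 13}
Tree: B1–B2, B2–B3, B3–B4, B4–B5, B5–B6, B6–B7, B7–B8, B8–B9, B9–B10, B10–B11, B11–B12
Every bag has size at most 4, so the width is 4 − 1 = 3 and tw(G) ≤ 3. For the lower bound: the 4 vertex sets {1,10,12}, {5}, {11}, {0,4,8,14} are disjoint, each induces a connected subgraph, and every pair is joined by at least one edge of G. Contracting each set to a single vertex therefore yields K_{4} as a minor, and since treewidth is minor-monotone, tw(G) ≥ tw(K_{4}) = 3. The upper and lower bounds meet at 3, so that is the treewidth.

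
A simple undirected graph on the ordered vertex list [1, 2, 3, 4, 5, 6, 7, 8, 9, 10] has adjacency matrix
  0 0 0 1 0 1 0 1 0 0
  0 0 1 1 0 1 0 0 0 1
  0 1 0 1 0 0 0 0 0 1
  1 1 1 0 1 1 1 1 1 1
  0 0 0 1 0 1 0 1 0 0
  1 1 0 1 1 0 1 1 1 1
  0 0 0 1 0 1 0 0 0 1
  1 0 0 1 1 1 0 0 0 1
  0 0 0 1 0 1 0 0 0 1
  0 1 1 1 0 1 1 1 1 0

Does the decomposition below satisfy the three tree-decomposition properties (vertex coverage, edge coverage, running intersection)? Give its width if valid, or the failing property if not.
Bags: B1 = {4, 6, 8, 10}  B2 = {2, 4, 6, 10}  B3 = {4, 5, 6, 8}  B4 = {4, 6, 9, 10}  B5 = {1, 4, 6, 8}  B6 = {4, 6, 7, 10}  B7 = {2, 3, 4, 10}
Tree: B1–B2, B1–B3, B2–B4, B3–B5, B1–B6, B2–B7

Checking the three conditions: (i) the bags cover all of {1, 2, 3, 4, 5, 6, 7, 8, 9, 10}; (ii) for each edge, some bag contains both endpoints; (iii) the bags containing any fixed vertex form a subtree. All hold, so the decomposition is valid with width 4 − 1 = 3.

Yes; width 3.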